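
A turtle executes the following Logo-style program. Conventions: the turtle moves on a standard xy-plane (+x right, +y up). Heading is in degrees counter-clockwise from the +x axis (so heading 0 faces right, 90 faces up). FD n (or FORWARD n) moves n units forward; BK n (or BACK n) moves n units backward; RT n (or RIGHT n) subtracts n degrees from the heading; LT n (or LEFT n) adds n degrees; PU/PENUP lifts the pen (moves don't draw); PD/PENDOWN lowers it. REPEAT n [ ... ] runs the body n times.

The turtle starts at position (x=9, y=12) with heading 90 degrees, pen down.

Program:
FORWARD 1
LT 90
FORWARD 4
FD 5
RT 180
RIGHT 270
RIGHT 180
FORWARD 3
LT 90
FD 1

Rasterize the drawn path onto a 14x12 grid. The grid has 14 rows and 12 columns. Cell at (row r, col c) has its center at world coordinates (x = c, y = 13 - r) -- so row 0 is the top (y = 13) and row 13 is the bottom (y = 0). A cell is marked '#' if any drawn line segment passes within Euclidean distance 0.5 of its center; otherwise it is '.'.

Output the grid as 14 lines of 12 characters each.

Segment 0: (9,12) -> (9,13)
Segment 1: (9,13) -> (5,13)
Segment 2: (5,13) -> (0,13)
Segment 3: (0,13) -> (0,10)
Segment 4: (0,10) -> (1,10)

Answer: ##########..
#........#..
#...........
##..........
............
............
............
............
............
............
............
............
............
............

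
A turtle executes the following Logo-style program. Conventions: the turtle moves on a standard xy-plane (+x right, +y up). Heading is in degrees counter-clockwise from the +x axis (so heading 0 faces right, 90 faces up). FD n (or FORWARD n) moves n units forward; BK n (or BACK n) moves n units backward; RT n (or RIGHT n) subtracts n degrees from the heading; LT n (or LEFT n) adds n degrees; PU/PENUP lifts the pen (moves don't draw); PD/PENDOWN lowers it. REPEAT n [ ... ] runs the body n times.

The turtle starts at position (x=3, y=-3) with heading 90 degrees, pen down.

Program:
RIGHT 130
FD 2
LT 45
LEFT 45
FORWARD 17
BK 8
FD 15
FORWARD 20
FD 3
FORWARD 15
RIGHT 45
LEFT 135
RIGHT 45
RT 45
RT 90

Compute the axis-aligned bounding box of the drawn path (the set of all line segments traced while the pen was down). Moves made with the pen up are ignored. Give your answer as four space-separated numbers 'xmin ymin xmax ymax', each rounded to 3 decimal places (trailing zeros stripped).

Executing turtle program step by step:
Start: pos=(3,-3), heading=90, pen down
RT 130: heading 90 -> 320
FD 2: (3,-3) -> (4.532,-4.286) [heading=320, draw]
LT 45: heading 320 -> 5
LT 45: heading 5 -> 50
FD 17: (4.532,-4.286) -> (15.459,8.737) [heading=50, draw]
BK 8: (15.459,8.737) -> (10.317,2.609) [heading=50, draw]
FD 15: (10.317,2.609) -> (19.959,14.099) [heading=50, draw]
FD 20: (19.959,14.099) -> (32.815,29.42) [heading=50, draw]
FD 3: (32.815,29.42) -> (34.743,31.719) [heading=50, draw]
FD 15: (34.743,31.719) -> (44.385,43.209) [heading=50, draw]
RT 45: heading 50 -> 5
LT 135: heading 5 -> 140
RT 45: heading 140 -> 95
RT 45: heading 95 -> 50
RT 90: heading 50 -> 320
Final: pos=(44.385,43.209), heading=320, 7 segment(s) drawn

Segment endpoints: x in {3, 4.532, 10.317, 15.459, 19.959, 32.815, 34.743, 44.385}, y in {-4.286, -3, 2.609, 8.737, 14.099, 29.42, 31.719, 43.209}
xmin=3, ymin=-4.286, xmax=44.385, ymax=43.209

Answer: 3 -4.286 44.385 43.209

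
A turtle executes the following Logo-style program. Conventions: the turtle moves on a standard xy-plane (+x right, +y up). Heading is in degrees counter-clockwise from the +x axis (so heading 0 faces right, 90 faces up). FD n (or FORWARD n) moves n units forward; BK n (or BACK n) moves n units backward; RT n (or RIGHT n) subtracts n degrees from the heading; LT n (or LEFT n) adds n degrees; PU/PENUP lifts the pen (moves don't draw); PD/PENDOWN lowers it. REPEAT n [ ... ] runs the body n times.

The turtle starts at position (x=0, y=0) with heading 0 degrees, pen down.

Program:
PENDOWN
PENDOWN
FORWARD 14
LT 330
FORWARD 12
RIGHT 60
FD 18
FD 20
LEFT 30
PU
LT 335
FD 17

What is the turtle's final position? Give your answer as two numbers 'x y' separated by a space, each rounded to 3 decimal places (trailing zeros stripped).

Answer: 25.874 -60.935

Derivation:
Executing turtle program step by step:
Start: pos=(0,0), heading=0, pen down
PD: pen down
PD: pen down
FD 14: (0,0) -> (14,0) [heading=0, draw]
LT 330: heading 0 -> 330
FD 12: (14,0) -> (24.392,-6) [heading=330, draw]
RT 60: heading 330 -> 270
FD 18: (24.392,-6) -> (24.392,-24) [heading=270, draw]
FD 20: (24.392,-24) -> (24.392,-44) [heading=270, draw]
LT 30: heading 270 -> 300
PU: pen up
LT 335: heading 300 -> 275
FD 17: (24.392,-44) -> (25.874,-60.935) [heading=275, move]
Final: pos=(25.874,-60.935), heading=275, 4 segment(s) drawn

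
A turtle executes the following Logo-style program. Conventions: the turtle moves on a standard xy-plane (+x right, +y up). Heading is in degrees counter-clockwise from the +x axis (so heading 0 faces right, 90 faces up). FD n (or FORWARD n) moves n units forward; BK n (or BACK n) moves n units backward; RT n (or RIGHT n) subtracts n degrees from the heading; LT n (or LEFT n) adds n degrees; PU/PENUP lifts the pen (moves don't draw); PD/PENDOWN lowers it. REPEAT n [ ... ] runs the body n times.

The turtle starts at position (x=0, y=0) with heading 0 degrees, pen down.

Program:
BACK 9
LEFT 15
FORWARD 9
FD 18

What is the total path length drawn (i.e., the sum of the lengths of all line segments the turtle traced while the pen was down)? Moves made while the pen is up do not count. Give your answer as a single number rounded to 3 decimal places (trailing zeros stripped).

Answer: 36

Derivation:
Executing turtle program step by step:
Start: pos=(0,0), heading=0, pen down
BK 9: (0,0) -> (-9,0) [heading=0, draw]
LT 15: heading 0 -> 15
FD 9: (-9,0) -> (-0.307,2.329) [heading=15, draw]
FD 18: (-0.307,2.329) -> (17.08,6.988) [heading=15, draw]
Final: pos=(17.08,6.988), heading=15, 3 segment(s) drawn

Segment lengths:
  seg 1: (0,0) -> (-9,0), length = 9
  seg 2: (-9,0) -> (-0.307,2.329), length = 9
  seg 3: (-0.307,2.329) -> (17.08,6.988), length = 18
Total = 36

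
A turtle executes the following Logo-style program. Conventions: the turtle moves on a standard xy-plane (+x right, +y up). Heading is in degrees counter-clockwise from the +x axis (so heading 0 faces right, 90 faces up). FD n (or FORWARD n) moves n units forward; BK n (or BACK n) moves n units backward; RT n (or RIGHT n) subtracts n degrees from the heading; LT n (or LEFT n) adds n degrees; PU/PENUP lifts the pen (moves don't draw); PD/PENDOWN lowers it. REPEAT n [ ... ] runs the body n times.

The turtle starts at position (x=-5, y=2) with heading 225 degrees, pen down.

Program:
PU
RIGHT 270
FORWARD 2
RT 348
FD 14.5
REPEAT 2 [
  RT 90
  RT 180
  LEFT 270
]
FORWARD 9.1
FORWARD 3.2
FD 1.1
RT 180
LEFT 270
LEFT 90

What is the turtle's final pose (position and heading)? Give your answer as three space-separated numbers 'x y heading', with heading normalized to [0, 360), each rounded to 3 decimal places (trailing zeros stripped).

Answer: 19.813 -14.61 147

Derivation:
Executing turtle program step by step:
Start: pos=(-5,2), heading=225, pen down
PU: pen up
RT 270: heading 225 -> 315
FD 2: (-5,2) -> (-3.586,0.586) [heading=315, move]
RT 348: heading 315 -> 327
FD 14.5: (-3.586,0.586) -> (8.575,-7.311) [heading=327, move]
REPEAT 2 [
  -- iteration 1/2 --
  RT 90: heading 327 -> 237
  RT 180: heading 237 -> 57
  LT 270: heading 57 -> 327
  -- iteration 2/2 --
  RT 90: heading 327 -> 237
  RT 180: heading 237 -> 57
  LT 270: heading 57 -> 327
]
FD 9.1: (8.575,-7.311) -> (16.207,-12.268) [heading=327, move]
FD 3.2: (16.207,-12.268) -> (18.891,-14.011) [heading=327, move]
FD 1.1: (18.891,-14.011) -> (19.813,-14.61) [heading=327, move]
RT 180: heading 327 -> 147
LT 270: heading 147 -> 57
LT 90: heading 57 -> 147
Final: pos=(19.813,-14.61), heading=147, 0 segment(s) drawn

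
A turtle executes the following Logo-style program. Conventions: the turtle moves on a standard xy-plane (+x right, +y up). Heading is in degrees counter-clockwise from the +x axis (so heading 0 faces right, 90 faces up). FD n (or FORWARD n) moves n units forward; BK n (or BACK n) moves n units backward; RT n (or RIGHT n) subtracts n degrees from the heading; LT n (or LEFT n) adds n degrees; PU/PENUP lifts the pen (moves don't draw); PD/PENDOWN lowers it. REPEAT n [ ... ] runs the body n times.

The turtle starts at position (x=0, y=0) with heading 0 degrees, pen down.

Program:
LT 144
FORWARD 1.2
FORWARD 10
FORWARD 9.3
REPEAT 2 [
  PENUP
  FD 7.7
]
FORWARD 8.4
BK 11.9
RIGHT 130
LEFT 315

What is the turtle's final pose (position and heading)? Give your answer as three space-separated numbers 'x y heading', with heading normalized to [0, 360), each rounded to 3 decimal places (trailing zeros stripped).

Executing turtle program step by step:
Start: pos=(0,0), heading=0, pen down
LT 144: heading 0 -> 144
FD 1.2: (0,0) -> (-0.971,0.705) [heading=144, draw]
FD 10: (-0.971,0.705) -> (-9.061,6.583) [heading=144, draw]
FD 9.3: (-9.061,6.583) -> (-16.585,12.05) [heading=144, draw]
REPEAT 2 [
  -- iteration 1/2 --
  PU: pen up
  FD 7.7: (-16.585,12.05) -> (-22.814,16.576) [heading=144, move]
  -- iteration 2/2 --
  PU: pen up
  FD 7.7: (-22.814,16.576) -> (-29.044,21.101) [heading=144, move]
]
FD 8.4: (-29.044,21.101) -> (-35.839,26.039) [heading=144, move]
BK 11.9: (-35.839,26.039) -> (-26.212,19.044) [heading=144, move]
RT 130: heading 144 -> 14
LT 315: heading 14 -> 329
Final: pos=(-26.212,19.044), heading=329, 3 segment(s) drawn

Answer: -26.212 19.044 329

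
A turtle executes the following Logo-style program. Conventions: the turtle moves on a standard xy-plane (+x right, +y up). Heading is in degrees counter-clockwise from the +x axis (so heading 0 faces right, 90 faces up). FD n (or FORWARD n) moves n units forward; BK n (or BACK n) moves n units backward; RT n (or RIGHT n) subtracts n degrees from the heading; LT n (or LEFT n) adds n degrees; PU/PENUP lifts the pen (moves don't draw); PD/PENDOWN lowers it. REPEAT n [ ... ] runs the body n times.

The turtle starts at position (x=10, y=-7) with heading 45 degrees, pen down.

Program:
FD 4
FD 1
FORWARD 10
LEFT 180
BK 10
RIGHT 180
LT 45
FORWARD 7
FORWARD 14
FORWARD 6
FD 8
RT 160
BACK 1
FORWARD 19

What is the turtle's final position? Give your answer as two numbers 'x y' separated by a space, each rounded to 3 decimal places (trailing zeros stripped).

Executing turtle program step by step:
Start: pos=(10,-7), heading=45, pen down
FD 4: (10,-7) -> (12.828,-4.172) [heading=45, draw]
FD 1: (12.828,-4.172) -> (13.536,-3.464) [heading=45, draw]
FD 10: (13.536,-3.464) -> (20.607,3.607) [heading=45, draw]
LT 180: heading 45 -> 225
BK 10: (20.607,3.607) -> (27.678,10.678) [heading=225, draw]
RT 180: heading 225 -> 45
LT 45: heading 45 -> 90
FD 7: (27.678,10.678) -> (27.678,17.678) [heading=90, draw]
FD 14: (27.678,17.678) -> (27.678,31.678) [heading=90, draw]
FD 6: (27.678,31.678) -> (27.678,37.678) [heading=90, draw]
FD 8: (27.678,37.678) -> (27.678,45.678) [heading=90, draw]
RT 160: heading 90 -> 290
BK 1: (27.678,45.678) -> (27.336,46.617) [heading=290, draw]
FD 19: (27.336,46.617) -> (33.834,28.763) [heading=290, draw]
Final: pos=(33.834,28.763), heading=290, 10 segment(s) drawn

Answer: 33.834 28.763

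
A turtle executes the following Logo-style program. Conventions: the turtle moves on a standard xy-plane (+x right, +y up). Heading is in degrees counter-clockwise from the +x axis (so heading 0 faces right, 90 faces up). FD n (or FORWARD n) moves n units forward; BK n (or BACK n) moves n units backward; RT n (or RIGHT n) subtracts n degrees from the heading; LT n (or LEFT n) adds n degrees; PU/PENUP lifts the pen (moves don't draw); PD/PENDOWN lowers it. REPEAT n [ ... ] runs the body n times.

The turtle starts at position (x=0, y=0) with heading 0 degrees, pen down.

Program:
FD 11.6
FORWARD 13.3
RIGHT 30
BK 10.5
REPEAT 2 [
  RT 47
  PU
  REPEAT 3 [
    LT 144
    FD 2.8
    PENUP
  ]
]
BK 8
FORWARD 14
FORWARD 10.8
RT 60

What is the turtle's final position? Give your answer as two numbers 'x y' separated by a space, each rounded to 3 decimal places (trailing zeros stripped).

Answer: 34.045 13.322

Derivation:
Executing turtle program step by step:
Start: pos=(0,0), heading=0, pen down
FD 11.6: (0,0) -> (11.6,0) [heading=0, draw]
FD 13.3: (11.6,0) -> (24.9,0) [heading=0, draw]
RT 30: heading 0 -> 330
BK 10.5: (24.9,0) -> (15.807,5.25) [heading=330, draw]
REPEAT 2 [
  -- iteration 1/2 --
  RT 47: heading 330 -> 283
  PU: pen up
  REPEAT 3 [
    -- iteration 1/3 --
    LT 144: heading 283 -> 67
    FD 2.8: (15.807,5.25) -> (16.901,7.827) [heading=67, move]
    PU: pen up
    -- iteration 2/3 --
    LT 144: heading 67 -> 211
    FD 2.8: (16.901,7.827) -> (14.501,6.385) [heading=211, move]
    PU: pen up
    -- iteration 3/3 --
    LT 144: heading 211 -> 355
    FD 2.8: (14.501,6.385) -> (17.29,6.141) [heading=355, move]
    PU: pen up
  ]
  -- iteration 2/2 --
  RT 47: heading 355 -> 308
  PU: pen up
  REPEAT 3 [
    -- iteration 1/3 --
    LT 144: heading 308 -> 92
    FD 2.8: (17.29,6.141) -> (17.192,8.94) [heading=92, move]
    PU: pen up
    -- iteration 2/3 --
    LT 144: heading 92 -> 236
    FD 2.8: (17.192,8.94) -> (15.627,6.618) [heading=236, move]
    PU: pen up
    -- iteration 3/3 --
    LT 144: heading 236 -> 20
    FD 2.8: (15.627,6.618) -> (18.258,7.576) [heading=20, move]
    PU: pen up
  ]
]
BK 8: (18.258,7.576) -> (10.74,4.84) [heading=20, move]
FD 14: (10.74,4.84) -> (23.896,9.628) [heading=20, move]
FD 10.8: (23.896,9.628) -> (34.045,13.322) [heading=20, move]
RT 60: heading 20 -> 320
Final: pos=(34.045,13.322), heading=320, 3 segment(s) drawn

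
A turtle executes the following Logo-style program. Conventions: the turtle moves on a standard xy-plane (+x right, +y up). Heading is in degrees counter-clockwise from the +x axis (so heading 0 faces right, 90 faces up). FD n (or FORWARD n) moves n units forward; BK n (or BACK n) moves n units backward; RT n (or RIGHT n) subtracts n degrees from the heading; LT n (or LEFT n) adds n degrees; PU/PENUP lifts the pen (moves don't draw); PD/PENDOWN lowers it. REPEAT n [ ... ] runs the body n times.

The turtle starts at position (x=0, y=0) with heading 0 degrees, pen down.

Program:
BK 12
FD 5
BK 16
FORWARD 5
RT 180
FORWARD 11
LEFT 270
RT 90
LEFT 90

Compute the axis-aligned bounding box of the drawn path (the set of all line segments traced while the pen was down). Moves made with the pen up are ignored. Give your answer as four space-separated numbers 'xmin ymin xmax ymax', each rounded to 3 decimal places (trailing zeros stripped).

Executing turtle program step by step:
Start: pos=(0,0), heading=0, pen down
BK 12: (0,0) -> (-12,0) [heading=0, draw]
FD 5: (-12,0) -> (-7,0) [heading=0, draw]
BK 16: (-7,0) -> (-23,0) [heading=0, draw]
FD 5: (-23,0) -> (-18,0) [heading=0, draw]
RT 180: heading 0 -> 180
FD 11: (-18,0) -> (-29,0) [heading=180, draw]
LT 270: heading 180 -> 90
RT 90: heading 90 -> 0
LT 90: heading 0 -> 90
Final: pos=(-29,0), heading=90, 5 segment(s) drawn

Segment endpoints: x in {-29, -23, -18, -12, -7, 0}, y in {0, 0}
xmin=-29, ymin=0, xmax=0, ymax=0

Answer: -29 0 0 0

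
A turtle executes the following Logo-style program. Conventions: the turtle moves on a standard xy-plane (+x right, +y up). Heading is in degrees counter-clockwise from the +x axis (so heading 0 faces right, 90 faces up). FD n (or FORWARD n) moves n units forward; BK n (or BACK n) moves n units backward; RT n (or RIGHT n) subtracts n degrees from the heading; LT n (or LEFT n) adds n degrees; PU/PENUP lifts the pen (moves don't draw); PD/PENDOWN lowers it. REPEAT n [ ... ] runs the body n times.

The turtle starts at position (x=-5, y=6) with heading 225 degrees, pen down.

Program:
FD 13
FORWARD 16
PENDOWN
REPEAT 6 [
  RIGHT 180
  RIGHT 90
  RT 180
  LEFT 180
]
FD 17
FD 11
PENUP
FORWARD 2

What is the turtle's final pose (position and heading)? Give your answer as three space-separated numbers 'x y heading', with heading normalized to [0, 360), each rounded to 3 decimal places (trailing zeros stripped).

Answer: -4.293 6.707 45

Derivation:
Executing turtle program step by step:
Start: pos=(-5,6), heading=225, pen down
FD 13: (-5,6) -> (-14.192,-3.192) [heading=225, draw]
FD 16: (-14.192,-3.192) -> (-25.506,-14.506) [heading=225, draw]
PD: pen down
REPEAT 6 [
  -- iteration 1/6 --
  RT 180: heading 225 -> 45
  RT 90: heading 45 -> 315
  RT 180: heading 315 -> 135
  LT 180: heading 135 -> 315
  -- iteration 2/6 --
  RT 180: heading 315 -> 135
  RT 90: heading 135 -> 45
  RT 180: heading 45 -> 225
  LT 180: heading 225 -> 45
  -- iteration 3/6 --
  RT 180: heading 45 -> 225
  RT 90: heading 225 -> 135
  RT 180: heading 135 -> 315
  LT 180: heading 315 -> 135
  -- iteration 4/6 --
  RT 180: heading 135 -> 315
  RT 90: heading 315 -> 225
  RT 180: heading 225 -> 45
  LT 180: heading 45 -> 225
  -- iteration 5/6 --
  RT 180: heading 225 -> 45
  RT 90: heading 45 -> 315
  RT 180: heading 315 -> 135
  LT 180: heading 135 -> 315
  -- iteration 6/6 --
  RT 180: heading 315 -> 135
  RT 90: heading 135 -> 45
  RT 180: heading 45 -> 225
  LT 180: heading 225 -> 45
]
FD 17: (-25.506,-14.506) -> (-13.485,-2.485) [heading=45, draw]
FD 11: (-13.485,-2.485) -> (-5.707,5.293) [heading=45, draw]
PU: pen up
FD 2: (-5.707,5.293) -> (-4.293,6.707) [heading=45, move]
Final: pos=(-4.293,6.707), heading=45, 4 segment(s) drawn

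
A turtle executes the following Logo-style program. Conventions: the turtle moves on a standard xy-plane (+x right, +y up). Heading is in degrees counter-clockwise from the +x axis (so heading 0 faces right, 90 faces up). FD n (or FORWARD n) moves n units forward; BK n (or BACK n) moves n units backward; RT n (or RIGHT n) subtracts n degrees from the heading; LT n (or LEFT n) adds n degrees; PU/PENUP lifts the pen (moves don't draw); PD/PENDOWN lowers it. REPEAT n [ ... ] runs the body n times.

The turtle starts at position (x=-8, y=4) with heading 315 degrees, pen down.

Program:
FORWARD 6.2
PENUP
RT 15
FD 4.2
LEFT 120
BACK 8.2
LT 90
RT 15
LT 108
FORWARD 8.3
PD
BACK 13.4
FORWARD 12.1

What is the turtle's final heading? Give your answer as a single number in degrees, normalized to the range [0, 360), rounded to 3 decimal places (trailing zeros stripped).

Answer: 243

Derivation:
Executing turtle program step by step:
Start: pos=(-8,4), heading=315, pen down
FD 6.2: (-8,4) -> (-3.616,-0.384) [heading=315, draw]
PU: pen up
RT 15: heading 315 -> 300
FD 4.2: (-3.616,-0.384) -> (-1.516,-4.021) [heading=300, move]
LT 120: heading 300 -> 60
BK 8.2: (-1.516,-4.021) -> (-5.616,-11.123) [heading=60, move]
LT 90: heading 60 -> 150
RT 15: heading 150 -> 135
LT 108: heading 135 -> 243
FD 8.3: (-5.616,-11.123) -> (-9.384,-18.518) [heading=243, move]
PD: pen down
BK 13.4: (-9.384,-18.518) -> (-3.301,-6.579) [heading=243, draw]
FD 12.1: (-3.301,-6.579) -> (-8.794,-17.36) [heading=243, draw]
Final: pos=(-8.794,-17.36), heading=243, 3 segment(s) drawn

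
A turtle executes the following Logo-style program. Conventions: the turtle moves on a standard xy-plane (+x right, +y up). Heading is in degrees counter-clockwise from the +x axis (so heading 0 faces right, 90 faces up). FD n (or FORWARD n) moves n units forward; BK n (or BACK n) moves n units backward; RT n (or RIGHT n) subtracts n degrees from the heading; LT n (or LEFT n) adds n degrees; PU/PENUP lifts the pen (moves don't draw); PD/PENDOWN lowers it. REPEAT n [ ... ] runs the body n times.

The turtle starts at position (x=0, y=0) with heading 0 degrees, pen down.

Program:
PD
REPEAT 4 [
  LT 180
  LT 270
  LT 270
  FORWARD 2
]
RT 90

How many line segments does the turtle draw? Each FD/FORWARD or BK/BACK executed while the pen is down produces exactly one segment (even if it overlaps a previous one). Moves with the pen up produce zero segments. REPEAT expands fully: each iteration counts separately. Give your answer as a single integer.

Answer: 4

Derivation:
Executing turtle program step by step:
Start: pos=(0,0), heading=0, pen down
PD: pen down
REPEAT 4 [
  -- iteration 1/4 --
  LT 180: heading 0 -> 180
  LT 270: heading 180 -> 90
  LT 270: heading 90 -> 0
  FD 2: (0,0) -> (2,0) [heading=0, draw]
  -- iteration 2/4 --
  LT 180: heading 0 -> 180
  LT 270: heading 180 -> 90
  LT 270: heading 90 -> 0
  FD 2: (2,0) -> (4,0) [heading=0, draw]
  -- iteration 3/4 --
  LT 180: heading 0 -> 180
  LT 270: heading 180 -> 90
  LT 270: heading 90 -> 0
  FD 2: (4,0) -> (6,0) [heading=0, draw]
  -- iteration 4/4 --
  LT 180: heading 0 -> 180
  LT 270: heading 180 -> 90
  LT 270: heading 90 -> 0
  FD 2: (6,0) -> (8,0) [heading=0, draw]
]
RT 90: heading 0 -> 270
Final: pos=(8,0), heading=270, 4 segment(s) drawn
Segments drawn: 4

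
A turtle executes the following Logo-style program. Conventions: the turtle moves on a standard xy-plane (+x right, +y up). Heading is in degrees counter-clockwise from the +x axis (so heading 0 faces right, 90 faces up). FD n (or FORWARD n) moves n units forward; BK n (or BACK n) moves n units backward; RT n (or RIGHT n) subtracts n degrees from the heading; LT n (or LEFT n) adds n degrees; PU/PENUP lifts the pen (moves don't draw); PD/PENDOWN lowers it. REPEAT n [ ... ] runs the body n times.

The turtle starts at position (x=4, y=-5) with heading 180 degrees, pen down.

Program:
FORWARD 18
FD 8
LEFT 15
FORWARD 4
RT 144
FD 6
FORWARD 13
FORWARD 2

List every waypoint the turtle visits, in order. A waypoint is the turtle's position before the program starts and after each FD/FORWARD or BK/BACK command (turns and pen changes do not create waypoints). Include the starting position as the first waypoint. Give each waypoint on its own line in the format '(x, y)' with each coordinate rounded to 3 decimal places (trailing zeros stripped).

Executing turtle program step by step:
Start: pos=(4,-5), heading=180, pen down
FD 18: (4,-5) -> (-14,-5) [heading=180, draw]
FD 8: (-14,-5) -> (-22,-5) [heading=180, draw]
LT 15: heading 180 -> 195
FD 4: (-22,-5) -> (-25.864,-6.035) [heading=195, draw]
RT 144: heading 195 -> 51
FD 6: (-25.864,-6.035) -> (-22.088,-1.372) [heading=51, draw]
FD 13: (-22.088,-1.372) -> (-13.907,8.73) [heading=51, draw]
FD 2: (-13.907,8.73) -> (-12.648,10.285) [heading=51, draw]
Final: pos=(-12.648,10.285), heading=51, 6 segment(s) drawn
Waypoints (7 total):
(4, -5)
(-14, -5)
(-22, -5)
(-25.864, -6.035)
(-22.088, -1.372)
(-13.907, 8.73)
(-12.648, 10.285)

Answer: (4, -5)
(-14, -5)
(-22, -5)
(-25.864, -6.035)
(-22.088, -1.372)
(-13.907, 8.73)
(-12.648, 10.285)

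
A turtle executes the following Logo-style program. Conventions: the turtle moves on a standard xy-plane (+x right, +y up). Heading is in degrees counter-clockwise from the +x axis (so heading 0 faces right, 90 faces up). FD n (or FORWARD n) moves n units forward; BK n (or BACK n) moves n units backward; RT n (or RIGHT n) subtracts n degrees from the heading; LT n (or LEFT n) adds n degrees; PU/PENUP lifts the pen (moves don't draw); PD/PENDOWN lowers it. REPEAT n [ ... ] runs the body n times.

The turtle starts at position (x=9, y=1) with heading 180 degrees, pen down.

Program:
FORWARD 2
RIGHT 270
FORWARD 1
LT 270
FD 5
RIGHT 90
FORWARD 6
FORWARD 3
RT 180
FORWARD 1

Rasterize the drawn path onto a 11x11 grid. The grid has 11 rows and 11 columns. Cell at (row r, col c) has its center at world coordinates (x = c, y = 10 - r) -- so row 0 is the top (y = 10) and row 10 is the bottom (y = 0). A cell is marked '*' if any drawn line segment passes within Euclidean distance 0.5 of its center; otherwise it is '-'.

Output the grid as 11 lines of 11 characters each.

Answer: -----------
--*--------
--*--------
--*--------
--*--------
--*--------
--*--------
--*--------
--*--------
--*----***-
--******---

Derivation:
Segment 0: (9,1) -> (7,1)
Segment 1: (7,1) -> (7,0)
Segment 2: (7,0) -> (2,0)
Segment 3: (2,0) -> (2,6)
Segment 4: (2,6) -> (2,9)
Segment 5: (2,9) -> (2,8)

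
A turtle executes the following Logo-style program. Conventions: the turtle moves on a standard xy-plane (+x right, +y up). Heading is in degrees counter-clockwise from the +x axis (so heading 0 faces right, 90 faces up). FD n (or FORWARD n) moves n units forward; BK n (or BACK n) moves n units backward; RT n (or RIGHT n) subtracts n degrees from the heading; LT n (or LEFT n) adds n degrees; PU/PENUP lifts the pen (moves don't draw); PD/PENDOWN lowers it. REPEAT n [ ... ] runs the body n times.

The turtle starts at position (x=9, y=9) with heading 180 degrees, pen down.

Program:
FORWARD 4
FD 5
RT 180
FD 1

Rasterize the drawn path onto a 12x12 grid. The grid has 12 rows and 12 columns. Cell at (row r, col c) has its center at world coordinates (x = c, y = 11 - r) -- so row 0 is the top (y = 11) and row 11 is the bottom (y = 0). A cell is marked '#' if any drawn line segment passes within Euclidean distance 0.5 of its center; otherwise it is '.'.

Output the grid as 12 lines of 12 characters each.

Segment 0: (9,9) -> (5,9)
Segment 1: (5,9) -> (0,9)
Segment 2: (0,9) -> (1,9)

Answer: ............
............
##########..
............
............
............
............
............
............
............
............
............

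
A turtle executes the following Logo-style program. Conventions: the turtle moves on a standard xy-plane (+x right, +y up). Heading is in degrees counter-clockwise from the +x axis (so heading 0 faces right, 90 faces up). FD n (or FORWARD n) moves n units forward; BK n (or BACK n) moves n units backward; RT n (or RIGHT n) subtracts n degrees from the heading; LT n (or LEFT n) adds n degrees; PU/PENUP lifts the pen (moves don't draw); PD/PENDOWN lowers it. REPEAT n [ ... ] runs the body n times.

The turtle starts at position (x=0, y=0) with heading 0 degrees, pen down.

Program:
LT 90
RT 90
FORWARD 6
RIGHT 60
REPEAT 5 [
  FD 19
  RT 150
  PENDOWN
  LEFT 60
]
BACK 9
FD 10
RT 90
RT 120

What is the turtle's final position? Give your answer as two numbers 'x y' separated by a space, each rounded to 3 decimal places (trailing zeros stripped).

Executing turtle program step by step:
Start: pos=(0,0), heading=0, pen down
LT 90: heading 0 -> 90
RT 90: heading 90 -> 0
FD 6: (0,0) -> (6,0) [heading=0, draw]
RT 60: heading 0 -> 300
REPEAT 5 [
  -- iteration 1/5 --
  FD 19: (6,0) -> (15.5,-16.454) [heading=300, draw]
  RT 150: heading 300 -> 150
  PD: pen down
  LT 60: heading 150 -> 210
  -- iteration 2/5 --
  FD 19: (15.5,-16.454) -> (-0.954,-25.954) [heading=210, draw]
  RT 150: heading 210 -> 60
  PD: pen down
  LT 60: heading 60 -> 120
  -- iteration 3/5 --
  FD 19: (-0.954,-25.954) -> (-10.454,-9.5) [heading=120, draw]
  RT 150: heading 120 -> 330
  PD: pen down
  LT 60: heading 330 -> 30
  -- iteration 4/5 --
  FD 19: (-10.454,-9.5) -> (6,0) [heading=30, draw]
  RT 150: heading 30 -> 240
  PD: pen down
  LT 60: heading 240 -> 300
  -- iteration 5/5 --
  FD 19: (6,0) -> (15.5,-16.454) [heading=300, draw]
  RT 150: heading 300 -> 150
  PD: pen down
  LT 60: heading 150 -> 210
]
BK 9: (15.5,-16.454) -> (23.294,-11.954) [heading=210, draw]
FD 10: (23.294,-11.954) -> (14.634,-16.954) [heading=210, draw]
RT 90: heading 210 -> 120
RT 120: heading 120 -> 0
Final: pos=(14.634,-16.954), heading=0, 8 segment(s) drawn

Answer: 14.634 -16.954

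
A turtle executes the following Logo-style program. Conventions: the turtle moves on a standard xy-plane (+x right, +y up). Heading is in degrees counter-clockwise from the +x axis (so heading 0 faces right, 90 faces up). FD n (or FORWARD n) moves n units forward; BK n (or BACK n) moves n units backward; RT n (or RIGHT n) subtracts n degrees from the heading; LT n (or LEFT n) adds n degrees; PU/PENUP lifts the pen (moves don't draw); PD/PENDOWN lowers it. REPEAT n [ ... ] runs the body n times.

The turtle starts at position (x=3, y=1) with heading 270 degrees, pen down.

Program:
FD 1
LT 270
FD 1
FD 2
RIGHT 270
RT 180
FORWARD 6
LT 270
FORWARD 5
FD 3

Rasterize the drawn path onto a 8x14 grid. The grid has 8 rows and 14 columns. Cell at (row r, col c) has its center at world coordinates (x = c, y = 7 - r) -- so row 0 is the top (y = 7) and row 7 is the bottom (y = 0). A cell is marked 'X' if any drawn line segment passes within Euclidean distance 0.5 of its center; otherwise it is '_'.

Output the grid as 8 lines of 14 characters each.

Answer: ______________
XXXXXXXXX_____
X_____________
X_____________
X_____________
X_____________
X__X__________
XXXX__________

Derivation:
Segment 0: (3,1) -> (3,0)
Segment 1: (3,0) -> (2,0)
Segment 2: (2,0) -> (0,0)
Segment 3: (0,0) -> (0,6)
Segment 4: (0,6) -> (5,6)
Segment 5: (5,6) -> (8,6)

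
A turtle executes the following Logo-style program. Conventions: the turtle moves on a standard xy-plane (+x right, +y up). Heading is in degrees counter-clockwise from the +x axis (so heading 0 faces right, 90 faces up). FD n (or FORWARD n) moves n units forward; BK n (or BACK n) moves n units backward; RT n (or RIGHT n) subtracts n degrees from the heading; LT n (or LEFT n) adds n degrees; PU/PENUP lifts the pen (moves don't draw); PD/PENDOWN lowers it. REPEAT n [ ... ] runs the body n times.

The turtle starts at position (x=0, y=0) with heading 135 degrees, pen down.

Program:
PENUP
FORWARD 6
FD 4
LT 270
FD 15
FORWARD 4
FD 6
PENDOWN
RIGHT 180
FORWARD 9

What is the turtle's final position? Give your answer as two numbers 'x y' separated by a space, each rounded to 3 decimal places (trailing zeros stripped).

Answer: 4.243 18.385

Derivation:
Executing turtle program step by step:
Start: pos=(0,0), heading=135, pen down
PU: pen up
FD 6: (0,0) -> (-4.243,4.243) [heading=135, move]
FD 4: (-4.243,4.243) -> (-7.071,7.071) [heading=135, move]
LT 270: heading 135 -> 45
FD 15: (-7.071,7.071) -> (3.536,17.678) [heading=45, move]
FD 4: (3.536,17.678) -> (6.364,20.506) [heading=45, move]
FD 6: (6.364,20.506) -> (10.607,24.749) [heading=45, move]
PD: pen down
RT 180: heading 45 -> 225
FD 9: (10.607,24.749) -> (4.243,18.385) [heading=225, draw]
Final: pos=(4.243,18.385), heading=225, 1 segment(s) drawn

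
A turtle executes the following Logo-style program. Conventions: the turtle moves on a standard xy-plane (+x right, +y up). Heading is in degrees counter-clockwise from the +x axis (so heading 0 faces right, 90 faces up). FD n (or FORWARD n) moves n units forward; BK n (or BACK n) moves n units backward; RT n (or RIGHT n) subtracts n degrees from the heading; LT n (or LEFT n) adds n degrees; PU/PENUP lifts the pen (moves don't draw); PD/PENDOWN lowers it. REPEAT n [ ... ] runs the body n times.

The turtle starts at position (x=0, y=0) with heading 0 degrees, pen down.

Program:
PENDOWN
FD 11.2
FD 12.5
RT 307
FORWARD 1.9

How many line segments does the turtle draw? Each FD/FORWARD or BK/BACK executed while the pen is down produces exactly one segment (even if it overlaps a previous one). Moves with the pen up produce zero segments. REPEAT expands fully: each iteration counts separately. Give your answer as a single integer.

Answer: 3

Derivation:
Executing turtle program step by step:
Start: pos=(0,0), heading=0, pen down
PD: pen down
FD 11.2: (0,0) -> (11.2,0) [heading=0, draw]
FD 12.5: (11.2,0) -> (23.7,0) [heading=0, draw]
RT 307: heading 0 -> 53
FD 1.9: (23.7,0) -> (24.843,1.517) [heading=53, draw]
Final: pos=(24.843,1.517), heading=53, 3 segment(s) drawn
Segments drawn: 3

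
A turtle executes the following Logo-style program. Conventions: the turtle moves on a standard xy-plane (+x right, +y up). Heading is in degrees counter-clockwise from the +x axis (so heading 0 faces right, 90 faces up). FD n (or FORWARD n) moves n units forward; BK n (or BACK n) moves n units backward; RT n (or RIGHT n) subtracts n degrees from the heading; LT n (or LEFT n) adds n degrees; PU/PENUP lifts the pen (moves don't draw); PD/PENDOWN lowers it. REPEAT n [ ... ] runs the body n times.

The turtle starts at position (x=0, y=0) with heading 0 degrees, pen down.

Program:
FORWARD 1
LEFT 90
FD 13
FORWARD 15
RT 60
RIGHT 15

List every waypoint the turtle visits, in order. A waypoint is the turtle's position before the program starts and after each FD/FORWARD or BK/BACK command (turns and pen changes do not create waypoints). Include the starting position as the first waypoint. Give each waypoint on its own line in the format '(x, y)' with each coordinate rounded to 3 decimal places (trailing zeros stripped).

Answer: (0, 0)
(1, 0)
(1, 13)
(1, 28)

Derivation:
Executing turtle program step by step:
Start: pos=(0,0), heading=0, pen down
FD 1: (0,0) -> (1,0) [heading=0, draw]
LT 90: heading 0 -> 90
FD 13: (1,0) -> (1,13) [heading=90, draw]
FD 15: (1,13) -> (1,28) [heading=90, draw]
RT 60: heading 90 -> 30
RT 15: heading 30 -> 15
Final: pos=(1,28), heading=15, 3 segment(s) drawn
Waypoints (4 total):
(0, 0)
(1, 0)
(1, 13)
(1, 28)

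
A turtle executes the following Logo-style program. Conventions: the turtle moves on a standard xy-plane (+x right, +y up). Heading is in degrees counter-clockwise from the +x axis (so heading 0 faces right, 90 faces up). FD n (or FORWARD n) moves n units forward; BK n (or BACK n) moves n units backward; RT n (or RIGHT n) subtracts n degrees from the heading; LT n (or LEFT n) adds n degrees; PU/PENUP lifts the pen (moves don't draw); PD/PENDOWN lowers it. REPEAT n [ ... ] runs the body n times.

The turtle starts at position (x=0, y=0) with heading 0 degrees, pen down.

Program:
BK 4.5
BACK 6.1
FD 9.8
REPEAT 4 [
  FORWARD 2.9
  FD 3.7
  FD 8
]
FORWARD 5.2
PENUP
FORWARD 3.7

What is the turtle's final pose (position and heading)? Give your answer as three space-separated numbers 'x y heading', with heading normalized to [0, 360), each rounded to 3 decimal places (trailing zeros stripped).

Executing turtle program step by step:
Start: pos=(0,0), heading=0, pen down
BK 4.5: (0,0) -> (-4.5,0) [heading=0, draw]
BK 6.1: (-4.5,0) -> (-10.6,0) [heading=0, draw]
FD 9.8: (-10.6,0) -> (-0.8,0) [heading=0, draw]
REPEAT 4 [
  -- iteration 1/4 --
  FD 2.9: (-0.8,0) -> (2.1,0) [heading=0, draw]
  FD 3.7: (2.1,0) -> (5.8,0) [heading=0, draw]
  FD 8: (5.8,0) -> (13.8,0) [heading=0, draw]
  -- iteration 2/4 --
  FD 2.9: (13.8,0) -> (16.7,0) [heading=0, draw]
  FD 3.7: (16.7,0) -> (20.4,0) [heading=0, draw]
  FD 8: (20.4,0) -> (28.4,0) [heading=0, draw]
  -- iteration 3/4 --
  FD 2.9: (28.4,0) -> (31.3,0) [heading=0, draw]
  FD 3.7: (31.3,0) -> (35,0) [heading=0, draw]
  FD 8: (35,0) -> (43,0) [heading=0, draw]
  -- iteration 4/4 --
  FD 2.9: (43,0) -> (45.9,0) [heading=0, draw]
  FD 3.7: (45.9,0) -> (49.6,0) [heading=0, draw]
  FD 8: (49.6,0) -> (57.6,0) [heading=0, draw]
]
FD 5.2: (57.6,0) -> (62.8,0) [heading=0, draw]
PU: pen up
FD 3.7: (62.8,0) -> (66.5,0) [heading=0, move]
Final: pos=(66.5,0), heading=0, 16 segment(s) drawn

Answer: 66.5 0 0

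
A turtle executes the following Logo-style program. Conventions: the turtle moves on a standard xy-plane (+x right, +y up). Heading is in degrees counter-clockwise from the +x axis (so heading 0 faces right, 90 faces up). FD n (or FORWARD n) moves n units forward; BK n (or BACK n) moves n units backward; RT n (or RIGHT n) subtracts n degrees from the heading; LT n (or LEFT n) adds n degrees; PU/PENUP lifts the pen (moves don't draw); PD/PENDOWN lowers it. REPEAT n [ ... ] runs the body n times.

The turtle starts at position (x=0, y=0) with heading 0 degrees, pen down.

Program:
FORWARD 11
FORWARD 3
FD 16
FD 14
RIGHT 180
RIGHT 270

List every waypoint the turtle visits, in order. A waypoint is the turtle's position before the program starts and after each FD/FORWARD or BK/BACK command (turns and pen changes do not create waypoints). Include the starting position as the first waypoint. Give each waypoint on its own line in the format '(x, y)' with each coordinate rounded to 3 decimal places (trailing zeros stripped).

Answer: (0, 0)
(11, 0)
(14, 0)
(30, 0)
(44, 0)

Derivation:
Executing turtle program step by step:
Start: pos=(0,0), heading=0, pen down
FD 11: (0,0) -> (11,0) [heading=0, draw]
FD 3: (11,0) -> (14,0) [heading=0, draw]
FD 16: (14,0) -> (30,0) [heading=0, draw]
FD 14: (30,0) -> (44,0) [heading=0, draw]
RT 180: heading 0 -> 180
RT 270: heading 180 -> 270
Final: pos=(44,0), heading=270, 4 segment(s) drawn
Waypoints (5 total):
(0, 0)
(11, 0)
(14, 0)
(30, 0)
(44, 0)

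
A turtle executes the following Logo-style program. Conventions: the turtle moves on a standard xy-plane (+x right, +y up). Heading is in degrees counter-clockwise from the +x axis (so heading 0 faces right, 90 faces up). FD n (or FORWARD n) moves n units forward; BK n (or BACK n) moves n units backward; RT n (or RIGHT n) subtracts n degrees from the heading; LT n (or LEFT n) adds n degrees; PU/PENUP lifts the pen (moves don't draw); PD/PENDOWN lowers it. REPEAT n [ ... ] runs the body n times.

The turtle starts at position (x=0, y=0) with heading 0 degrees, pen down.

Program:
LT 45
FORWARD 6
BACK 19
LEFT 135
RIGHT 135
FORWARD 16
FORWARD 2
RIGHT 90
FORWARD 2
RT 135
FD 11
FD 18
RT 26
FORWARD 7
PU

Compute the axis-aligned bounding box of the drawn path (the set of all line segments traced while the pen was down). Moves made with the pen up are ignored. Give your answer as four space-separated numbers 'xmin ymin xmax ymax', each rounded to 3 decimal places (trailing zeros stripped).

Answer: -30.342 -9.192 4.95 5.19

Derivation:
Executing turtle program step by step:
Start: pos=(0,0), heading=0, pen down
LT 45: heading 0 -> 45
FD 6: (0,0) -> (4.243,4.243) [heading=45, draw]
BK 19: (4.243,4.243) -> (-9.192,-9.192) [heading=45, draw]
LT 135: heading 45 -> 180
RT 135: heading 180 -> 45
FD 16: (-9.192,-9.192) -> (2.121,2.121) [heading=45, draw]
FD 2: (2.121,2.121) -> (3.536,3.536) [heading=45, draw]
RT 90: heading 45 -> 315
FD 2: (3.536,3.536) -> (4.95,2.121) [heading=315, draw]
RT 135: heading 315 -> 180
FD 11: (4.95,2.121) -> (-6.05,2.121) [heading=180, draw]
FD 18: (-6.05,2.121) -> (-24.05,2.121) [heading=180, draw]
RT 26: heading 180 -> 154
FD 7: (-24.05,2.121) -> (-30.342,5.19) [heading=154, draw]
PU: pen up
Final: pos=(-30.342,5.19), heading=154, 8 segment(s) drawn

Segment endpoints: x in {-30.342, -24.05, -9.192, -6.05, 0, 2.121, 3.536, 4.243, 4.95}, y in {-9.192, 0, 2.121, 2.121, 2.121, 3.536, 4.243, 5.19}
xmin=-30.342, ymin=-9.192, xmax=4.95, ymax=5.19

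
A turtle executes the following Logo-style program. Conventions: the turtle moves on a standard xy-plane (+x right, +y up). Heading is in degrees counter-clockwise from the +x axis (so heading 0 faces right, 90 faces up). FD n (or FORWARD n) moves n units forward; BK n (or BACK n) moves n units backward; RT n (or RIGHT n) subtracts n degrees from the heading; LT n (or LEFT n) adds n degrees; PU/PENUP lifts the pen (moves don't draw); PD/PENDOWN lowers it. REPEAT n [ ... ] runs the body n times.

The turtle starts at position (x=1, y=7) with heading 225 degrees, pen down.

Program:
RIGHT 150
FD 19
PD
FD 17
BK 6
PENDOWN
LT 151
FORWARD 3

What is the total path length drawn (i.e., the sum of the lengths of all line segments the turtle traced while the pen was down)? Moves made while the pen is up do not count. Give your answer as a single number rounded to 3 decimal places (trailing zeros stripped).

Answer: 45

Derivation:
Executing turtle program step by step:
Start: pos=(1,7), heading=225, pen down
RT 150: heading 225 -> 75
FD 19: (1,7) -> (5.918,25.353) [heading=75, draw]
PD: pen down
FD 17: (5.918,25.353) -> (10.317,41.773) [heading=75, draw]
BK 6: (10.317,41.773) -> (8.765,35.978) [heading=75, draw]
PD: pen down
LT 151: heading 75 -> 226
FD 3: (8.765,35.978) -> (6.681,33.82) [heading=226, draw]
Final: pos=(6.681,33.82), heading=226, 4 segment(s) drawn

Segment lengths:
  seg 1: (1,7) -> (5.918,25.353), length = 19
  seg 2: (5.918,25.353) -> (10.317,41.773), length = 17
  seg 3: (10.317,41.773) -> (8.765,35.978), length = 6
  seg 4: (8.765,35.978) -> (6.681,33.82), length = 3
Total = 45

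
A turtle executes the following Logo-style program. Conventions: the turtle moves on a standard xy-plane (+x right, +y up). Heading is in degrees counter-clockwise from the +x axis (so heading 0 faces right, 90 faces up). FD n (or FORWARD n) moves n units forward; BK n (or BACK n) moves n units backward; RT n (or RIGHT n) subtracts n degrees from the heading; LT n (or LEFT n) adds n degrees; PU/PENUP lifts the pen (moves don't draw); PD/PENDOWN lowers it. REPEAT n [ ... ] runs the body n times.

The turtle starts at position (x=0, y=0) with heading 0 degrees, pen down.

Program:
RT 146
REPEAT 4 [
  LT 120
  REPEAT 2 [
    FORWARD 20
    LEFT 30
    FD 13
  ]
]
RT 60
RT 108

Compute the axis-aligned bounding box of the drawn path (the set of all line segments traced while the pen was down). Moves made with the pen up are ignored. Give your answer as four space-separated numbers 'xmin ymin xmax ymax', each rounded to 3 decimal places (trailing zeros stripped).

Executing turtle program step by step:
Start: pos=(0,0), heading=0, pen down
RT 146: heading 0 -> 214
REPEAT 4 [
  -- iteration 1/4 --
  LT 120: heading 214 -> 334
  REPEAT 2 [
    -- iteration 1/2 --
    FD 20: (0,0) -> (17.976,-8.767) [heading=334, draw]
    LT 30: heading 334 -> 4
    FD 13: (17.976,-8.767) -> (30.944,-7.861) [heading=4, draw]
    -- iteration 2/2 --
    FD 20: (30.944,-7.861) -> (50.895,-6.465) [heading=4, draw]
    LT 30: heading 4 -> 34
    FD 13: (50.895,-6.465) -> (61.673,0.804) [heading=34, draw]
  ]
  -- iteration 2/4 --
  LT 120: heading 34 -> 154
  REPEAT 2 [
    -- iteration 1/2 --
    FD 20: (61.673,0.804) -> (43.697,9.571) [heading=154, draw]
    LT 30: heading 154 -> 184
    FD 13: (43.697,9.571) -> (30.729,8.665) [heading=184, draw]
    -- iteration 2/2 --
    FD 20: (30.729,8.665) -> (10.777,7.27) [heading=184, draw]
    LT 30: heading 184 -> 214
    FD 13: (10.777,7.27) -> (0,0) [heading=214, draw]
  ]
  -- iteration 3/4 --
  LT 120: heading 214 -> 334
  REPEAT 2 [
    -- iteration 1/2 --
    FD 20: (0,0) -> (17.976,-8.767) [heading=334, draw]
    LT 30: heading 334 -> 4
    FD 13: (17.976,-8.767) -> (30.944,-7.861) [heading=4, draw]
    -- iteration 2/2 --
    FD 20: (30.944,-7.861) -> (50.895,-6.465) [heading=4, draw]
    LT 30: heading 4 -> 34
    FD 13: (50.895,-6.465) -> (61.673,0.804) [heading=34, draw]
  ]
  -- iteration 4/4 --
  LT 120: heading 34 -> 154
  REPEAT 2 [
    -- iteration 1/2 --
    FD 20: (61.673,0.804) -> (43.697,9.571) [heading=154, draw]
    LT 30: heading 154 -> 184
    FD 13: (43.697,9.571) -> (30.729,8.665) [heading=184, draw]
    -- iteration 2/2 --
    FD 20: (30.729,8.665) -> (10.777,7.27) [heading=184, draw]
    LT 30: heading 184 -> 214
    FD 13: (10.777,7.27) -> (0,0) [heading=214, draw]
  ]
]
RT 60: heading 214 -> 154
RT 108: heading 154 -> 46
Final: pos=(0,0), heading=46, 16 segment(s) drawn

Segment endpoints: x in {0, 0, 0, 10.777, 17.976, 17.976, 30.729, 30.944, 30.944, 43.697, 50.895, 50.895, 61.673, 61.673}, y in {-8.767, -8.767, -7.861, -7.861, -6.465, -6.465, 0, 0, 0.804, 0.804, 7.27, 7.27, 8.665, 8.665, 9.571, 9.571}
xmin=0, ymin=-8.767, xmax=61.673, ymax=9.571

Answer: 0 -8.767 61.673 9.571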